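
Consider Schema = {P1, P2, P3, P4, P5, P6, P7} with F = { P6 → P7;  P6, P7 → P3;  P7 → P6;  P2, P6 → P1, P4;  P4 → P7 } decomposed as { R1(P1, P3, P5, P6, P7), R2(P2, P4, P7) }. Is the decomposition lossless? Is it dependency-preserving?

lossy and not dependency-preserving

Lossless test: (P7)⁺ = {P3, P6, P7}, which is a superkey of neither fragment — lossy.
Dependency preservation: the restricted closure of {P2, P6} across the fragments never reaches {P1, P4}, so P2, P6 → P1, P4 cannot be enforced without a join — not preserved.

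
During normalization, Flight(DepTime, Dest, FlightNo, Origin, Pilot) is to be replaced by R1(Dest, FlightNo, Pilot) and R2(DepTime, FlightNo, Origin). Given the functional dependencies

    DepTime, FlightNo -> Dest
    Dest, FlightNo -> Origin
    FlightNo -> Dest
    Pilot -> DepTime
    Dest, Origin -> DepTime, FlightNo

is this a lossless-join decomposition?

Common attributes: R1 ∩ R2 = {FlightNo}.
Closure of {FlightNo}: FlightNo → Dest applies, adding Dest; Dest, FlightNo → Origin applies, adding Origin; Dest, Origin → DepTime, FlightNo applies, adding DepTime. So (FlightNo)⁺ = {DepTime, Dest, FlightNo, Origin}.
This closure contains every attribute of R2, so R1 ∩ R2 → R2. The join is lossless.

Yes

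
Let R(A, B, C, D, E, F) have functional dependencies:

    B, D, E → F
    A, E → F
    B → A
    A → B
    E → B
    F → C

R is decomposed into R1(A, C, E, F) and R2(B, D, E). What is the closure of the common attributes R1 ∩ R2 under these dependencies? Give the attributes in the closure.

A, B, C, E, F

R1 ∩ R2 = {E}.
E → B applies, adding B
B → A applies, adding A
A, E → F applies, adding F
F → C applies, adding C
Closure: {A, B, C, E, F}.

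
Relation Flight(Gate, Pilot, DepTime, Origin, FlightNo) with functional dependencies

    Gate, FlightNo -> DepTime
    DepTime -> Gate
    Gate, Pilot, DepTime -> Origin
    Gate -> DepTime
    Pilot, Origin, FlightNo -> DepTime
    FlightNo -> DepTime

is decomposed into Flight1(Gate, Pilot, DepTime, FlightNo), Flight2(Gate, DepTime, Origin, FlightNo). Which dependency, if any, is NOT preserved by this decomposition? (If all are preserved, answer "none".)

Check Gate, Pilot, DepTime → Origin: no single fragment contains all of {Gate, Pilot, DepTime, Origin}, and the restricted closure of {Gate, Pilot, DepTime} across the fragments never reaches {Origin}.
Gate, FlightNo → DepTime is preserved.
DepTime → Gate is preserved.
Gate → DepTime is preserved.
Pilot, Origin, FlightNo → DepTime is preserved.
FlightNo → DepTime is preserved.

Gate, Pilot, DepTime -> Origin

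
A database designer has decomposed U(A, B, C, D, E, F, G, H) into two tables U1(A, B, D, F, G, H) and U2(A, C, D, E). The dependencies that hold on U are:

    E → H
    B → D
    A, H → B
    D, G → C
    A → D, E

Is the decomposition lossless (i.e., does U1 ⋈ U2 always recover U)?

No

Common attributes: U1 ∩ U2 = {A, D}.
Closure of {A, D}: A → D, E applies, adding E; E → H applies, adding H; A, H → B applies, adding B. So (A, D)⁺ = {A, B, D, E, H}.
The closure contains neither all of U1 = {A, B, D, F, G, H} nor all of U2 = {A, C, D, E}, so the common attributes are not a superkey of either fragment. The join is lossy.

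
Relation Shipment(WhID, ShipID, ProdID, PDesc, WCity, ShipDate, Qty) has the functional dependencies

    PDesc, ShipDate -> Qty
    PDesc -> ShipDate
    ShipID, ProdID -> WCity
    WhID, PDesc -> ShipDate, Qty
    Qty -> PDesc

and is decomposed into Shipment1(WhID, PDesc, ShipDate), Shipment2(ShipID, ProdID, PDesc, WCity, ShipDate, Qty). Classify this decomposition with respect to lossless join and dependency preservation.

lossy but dependency-preserving

Lossless test: (PDesc, ShipDate)⁺ = {PDesc, ShipDate, Qty}, which is a superkey of neither fragment — lossy.
Dependency preservation: WhID, PDesc → ShipDate, Qty is not contained in any single fragment, but the restricted closure of its left-hand side across the fragments still reaches the right-hand side; the remaining FDs each lie inside some fragment. All dependencies are preserved.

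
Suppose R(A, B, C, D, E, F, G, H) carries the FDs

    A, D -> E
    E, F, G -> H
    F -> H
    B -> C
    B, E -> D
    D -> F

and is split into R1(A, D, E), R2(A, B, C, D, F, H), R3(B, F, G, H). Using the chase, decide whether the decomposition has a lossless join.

No

Chase test. Columns are A, B, C, D, E, F, G, H; row i has aⱼ where attribute j ∈ Ri, else bᵢⱼ.
Initial tableau (one row per fragment):
  row 1: a1 b12 b13 a4 a5 b16 b17 b18
  row 2: a1 a2 a3 a4 b25 a6 b27 a8
  row 3: b31 a2 b33 b34 b35 a6 a7 a8
Rows 1 and 2 agree on A, D; apply A, D→E and equate their E entries.
Rows 2 and 3 agree on B; apply B→C and equate their C entries.
Rows 1 and 2 agree on D; apply D→F and equate their F entries.
Rows 1 and 2 agree on F; apply F→H and equate their H entries.
No row becomes fully distinguished — the join is lossy.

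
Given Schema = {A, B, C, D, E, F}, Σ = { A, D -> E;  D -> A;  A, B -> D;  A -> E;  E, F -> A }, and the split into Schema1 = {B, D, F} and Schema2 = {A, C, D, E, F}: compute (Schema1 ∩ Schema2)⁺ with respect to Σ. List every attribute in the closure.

Schema1 ∩ Schema2 = {D, F}.
D → A applies, adding A
A → E applies, adding E
Closure: {A, D, E, F}.

A, D, E, F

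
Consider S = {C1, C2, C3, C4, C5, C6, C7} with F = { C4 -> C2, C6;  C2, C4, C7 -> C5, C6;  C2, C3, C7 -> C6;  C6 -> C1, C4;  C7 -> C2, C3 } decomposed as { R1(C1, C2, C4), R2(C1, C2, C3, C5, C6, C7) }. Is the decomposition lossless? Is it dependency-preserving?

lossy and not dependency-preserving

Lossless test: (C1, C2)⁺ = {C1, C2}, which is a superkey of neither fragment — lossy.
Dependency preservation: the restricted closure of {C4} across the fragments never reaches {C2, C6}, so C4 → C2, C6 cannot be enforced without a join — not preserved.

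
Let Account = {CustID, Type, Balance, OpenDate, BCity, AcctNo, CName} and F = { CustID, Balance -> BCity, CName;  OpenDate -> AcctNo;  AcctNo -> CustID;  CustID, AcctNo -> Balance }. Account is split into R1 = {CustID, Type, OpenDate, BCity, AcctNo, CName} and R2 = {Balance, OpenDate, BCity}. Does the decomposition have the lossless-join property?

Yes

Common attributes: R1 ∩ R2 = {OpenDate, BCity}.
Closure of {OpenDate, BCity}: OpenDate → AcctNo applies, adding AcctNo; AcctNo → CustID applies, adding CustID; CustID, AcctNo → Balance applies, adding Balance; CustID, Balance → BCity, CName applies, adding CName. So (OpenDate, BCity)⁺ = {CustID, Balance, OpenDate, BCity, AcctNo, CName}.
This closure contains every attribute of R2, so R1 ∩ R2 → R2. The join is lossless.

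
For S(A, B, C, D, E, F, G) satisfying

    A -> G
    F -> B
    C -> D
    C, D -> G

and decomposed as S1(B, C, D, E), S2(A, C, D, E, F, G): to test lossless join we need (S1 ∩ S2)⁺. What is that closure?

C, D, E, G

S1 ∩ S2 = {C, D, E}.
C, D → G applies, adding G
Closure: {C, D, E, G}.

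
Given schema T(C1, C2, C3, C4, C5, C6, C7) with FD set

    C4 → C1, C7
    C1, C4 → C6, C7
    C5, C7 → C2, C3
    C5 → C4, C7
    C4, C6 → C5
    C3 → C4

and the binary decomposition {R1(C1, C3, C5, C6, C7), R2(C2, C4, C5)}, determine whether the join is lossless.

Common attributes: R1 ∩ R2 = {C5}.
Closure of {C5}: C5 → C4, C7 applies, adding C4, C7; C4 → C1, C7 applies, adding C1; C1, C4 → C6, C7 applies, adding C6; C5, C7 → C2, C3 applies, adding C2, C3. So (C5)⁺ = {C1, C2, C3, C4, C5, C6, C7}.
This closure contains every attribute of R1, so R1 ∩ R2 → R1. The join is lossless.

Yes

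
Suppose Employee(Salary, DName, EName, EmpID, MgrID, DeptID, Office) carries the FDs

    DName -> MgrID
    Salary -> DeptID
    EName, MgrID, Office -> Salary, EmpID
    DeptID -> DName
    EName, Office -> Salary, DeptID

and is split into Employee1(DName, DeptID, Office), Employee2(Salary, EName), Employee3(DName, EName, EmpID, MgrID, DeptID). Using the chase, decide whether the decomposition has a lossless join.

Chase test. Columns are Salary, DName, EName, EmpID, MgrID, DeptID, Office; row i has aⱼ where attribute j ∈ Employeei, else bᵢⱼ.
Initial tableau (one row per fragment):
  row 1: b11 a2 b13 b14 b15 a6 a7
  row 2: a1 b22 a3 b24 b25 b26 b27
  row 3: b31 a2 a3 a4 a5 a6 b37
Rows 1 and 3 agree on DName; apply DName→MgrID and equate their MgrID entries.
No row becomes fully distinguished — the join is lossy.

No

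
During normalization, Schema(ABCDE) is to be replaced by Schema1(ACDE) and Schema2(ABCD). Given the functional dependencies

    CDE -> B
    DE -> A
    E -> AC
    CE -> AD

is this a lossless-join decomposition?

No

Common attributes: Schema1 ∩ Schema2 = {ACD}.
No dependency enlarges {ACD}, so (ACD)⁺ = {ACD}.
The closure contains neither all of Schema1 = {ACDE} nor all of Schema2 = {ABCD}, so the common attributes are not a superkey of either fragment. The join is lossy.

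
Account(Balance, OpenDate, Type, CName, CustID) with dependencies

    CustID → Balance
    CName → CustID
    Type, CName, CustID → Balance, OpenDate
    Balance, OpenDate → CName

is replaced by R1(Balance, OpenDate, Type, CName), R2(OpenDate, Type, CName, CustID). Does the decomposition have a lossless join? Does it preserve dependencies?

lossless but not dependency-preserving

Lossless test: (OpenDate, Type, CName)⁺ = {Balance, OpenDate, Type, CName, CustID}, which contains all of one fragment — lossless.
Dependency preservation: the restricted closure of {CustID} across the fragments never reaches {Balance}, so CustID → Balance cannot be enforced without a join — not preserved.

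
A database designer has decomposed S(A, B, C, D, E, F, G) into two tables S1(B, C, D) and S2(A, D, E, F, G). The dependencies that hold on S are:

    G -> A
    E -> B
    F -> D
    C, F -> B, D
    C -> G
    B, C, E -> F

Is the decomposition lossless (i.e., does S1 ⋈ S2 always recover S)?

No

Common attributes: S1 ∩ S2 = {D}.
No dependency enlarges {D}, so (D)⁺ = {D}.
The closure contains neither all of S1 = {B, C, D} nor all of S2 = {A, D, E, F, G}, so the common attributes are not a superkey of either fragment. The join is lossy.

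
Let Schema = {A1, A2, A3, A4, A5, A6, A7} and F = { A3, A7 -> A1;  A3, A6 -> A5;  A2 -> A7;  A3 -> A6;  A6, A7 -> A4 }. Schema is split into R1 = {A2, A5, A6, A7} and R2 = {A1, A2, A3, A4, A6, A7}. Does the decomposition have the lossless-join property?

Common attributes: R1 ∩ R2 = {A2, A6, A7}.
Closure of {A2, A6, A7}: A6, A7 → A4 applies, adding A4. So (A2, A6, A7)⁺ = {A2, A4, A6, A7}.
The closure contains neither all of R1 = {A2, A5, A6, A7} nor all of R2 = {A1, A2, A3, A4, A6, A7}, so the common attributes are not a superkey of either fragment. The join is lossy.

No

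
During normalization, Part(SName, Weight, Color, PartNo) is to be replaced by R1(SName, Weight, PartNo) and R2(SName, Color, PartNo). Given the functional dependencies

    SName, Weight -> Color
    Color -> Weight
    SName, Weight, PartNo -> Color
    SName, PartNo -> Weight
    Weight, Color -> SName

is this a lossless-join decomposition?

Common attributes: R1 ∩ R2 = {SName, PartNo}.
Closure of {SName, PartNo}: SName, PartNo → Weight applies, adding Weight; SName, Weight → Color applies, adding Color. So (SName, PartNo)⁺ = {SName, Weight, Color, PartNo}.
This closure contains every attribute of R1, so R1 ∩ R2 → R1. The join is lossless.

Yes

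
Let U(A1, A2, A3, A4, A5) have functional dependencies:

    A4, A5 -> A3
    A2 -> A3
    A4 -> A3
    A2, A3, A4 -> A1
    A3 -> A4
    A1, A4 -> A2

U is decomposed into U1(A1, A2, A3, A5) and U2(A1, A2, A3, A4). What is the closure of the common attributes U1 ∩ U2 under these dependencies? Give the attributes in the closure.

A1, A2, A3, A4

U1 ∩ U2 = {A1, A2, A3}.
A3 → A4 applies, adding A4
Closure: {A1, A2, A3, A4}.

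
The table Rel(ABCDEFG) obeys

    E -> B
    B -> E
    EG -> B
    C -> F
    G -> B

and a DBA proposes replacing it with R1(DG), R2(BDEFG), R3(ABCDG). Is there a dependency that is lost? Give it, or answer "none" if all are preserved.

Check C → F: no single fragment contains all of {CF}, and the restricted closure of {C} across the fragments never reaches {F}.
E → B is preserved.
B → E is preserved.
EG → B is preserved.
G → B is preserved.

C -> F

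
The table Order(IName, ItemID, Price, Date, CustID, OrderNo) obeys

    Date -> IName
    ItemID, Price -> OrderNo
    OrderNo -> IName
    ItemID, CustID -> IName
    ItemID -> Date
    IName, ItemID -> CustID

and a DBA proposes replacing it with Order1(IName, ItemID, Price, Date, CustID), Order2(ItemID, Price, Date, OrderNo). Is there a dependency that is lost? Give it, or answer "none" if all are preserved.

Check OrderNo → IName: no single fragment contains all of {IName, OrderNo}, and the restricted closure of {OrderNo} across the fragments never reaches {IName}.
Date → IName is preserved.
ItemID, Price → OrderNo is preserved.
ItemID, CustID → IName is preserved.
ItemID → Date is preserved.
IName, ItemID → CustID is preserved.

OrderNo -> IName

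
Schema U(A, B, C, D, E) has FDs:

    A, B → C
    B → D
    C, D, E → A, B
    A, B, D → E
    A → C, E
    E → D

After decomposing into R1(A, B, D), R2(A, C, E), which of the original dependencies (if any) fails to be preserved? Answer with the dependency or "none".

E → D

Check E → D: no single fragment contains all of {D, E}, and the restricted closure of {E} across the fragments never reaches {D}.
A, B → C is preserved.
B → D is preserved.
C, D, E → A, B is preserved.
A, B, D → E is preserved.
A → C, E is preserved.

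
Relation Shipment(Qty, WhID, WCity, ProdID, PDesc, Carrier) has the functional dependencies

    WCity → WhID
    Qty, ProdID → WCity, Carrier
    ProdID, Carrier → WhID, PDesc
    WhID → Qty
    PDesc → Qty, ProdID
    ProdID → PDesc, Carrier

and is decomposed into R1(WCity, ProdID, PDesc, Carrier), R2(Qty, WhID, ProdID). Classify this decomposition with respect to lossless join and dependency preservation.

Lossless test: (ProdID)⁺ = {Qty, WhID, WCity, ProdID, PDesc, Carrier}, which contains all of one fragment — lossless.
Dependency preservation: the restricted closure of {WCity} across the fragments never reaches {WhID}, so WCity → WhID cannot be enforced without a join — not preserved.

lossless but not dependency-preserving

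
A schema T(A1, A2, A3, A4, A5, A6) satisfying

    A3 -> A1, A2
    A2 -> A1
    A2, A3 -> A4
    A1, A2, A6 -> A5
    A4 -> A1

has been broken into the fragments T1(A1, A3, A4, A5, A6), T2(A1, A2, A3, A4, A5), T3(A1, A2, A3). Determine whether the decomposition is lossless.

Yes

Chase test. Columns are A1, A2, A3, A4, A5, A6; row i has aⱼ where attribute j ∈ Ti, else bᵢⱼ.
Initial tableau (one row per fragment):
  row 1: a1 b12 a3 a4 a5 a6
  row 2: a1 a2 a3 a4 a5 b26
  row 3: a1 a2 a3 b34 b35 b36
Rows 1 and 2 agree on A3; apply A3→A1, A2 and equate their A1, A2 entries.
Rows 1 and 3 agree on A2, A3; apply A2, A3→A4 and equate their A4 entries.
Row 1 is now all distinguished symbols — the join is lossless.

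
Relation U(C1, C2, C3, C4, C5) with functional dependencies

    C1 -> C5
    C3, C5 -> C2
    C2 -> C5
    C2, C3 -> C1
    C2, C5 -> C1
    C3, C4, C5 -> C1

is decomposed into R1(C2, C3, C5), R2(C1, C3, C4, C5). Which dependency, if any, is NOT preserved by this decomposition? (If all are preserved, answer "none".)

C2, C5 -> C1

Check C2, C5 → C1: no single fragment contains all of {C1, C2, C5}, and the restricted closure of {C2, C5} across the fragments never reaches {C1}.
C1 → C5 is preserved.
C3, C5 → C2 is preserved.
C2 → C5 is preserved.
C2, C3 → C1 is preserved.
C3, C4, C5 → C1 is preserved.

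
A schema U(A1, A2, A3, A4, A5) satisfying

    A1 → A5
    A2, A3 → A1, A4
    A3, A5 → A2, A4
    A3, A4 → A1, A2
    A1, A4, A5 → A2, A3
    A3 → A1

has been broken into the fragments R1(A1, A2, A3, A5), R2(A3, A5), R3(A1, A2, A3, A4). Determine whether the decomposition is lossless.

Yes

Chase test. Columns are A1, A2, A3, A4, A5; row i has aⱼ where attribute j ∈ Ri, else bᵢⱼ.
Initial tableau (one row per fragment):
  row 1: a1 a2 a3 b14 a5
  row 2: b21 b22 a3 b24 a5
  row 3: a1 a2 a3 a4 b35
Rows 1 and 3 agree on A1; apply A1→A5 and equate their A5 entries.
Rows 1 and 3 agree on A2, A3; apply A2, A3→A1, A4 and equate their A1, A4 entries.
Rows 1 and 2 agree on A3, A5; apply A3, A5→A2, A4 and equate their A2, A4 entries.
Rows 1 and 2 agree on A3, A4; apply A3, A4→A1, A2 and equate their A1, A2 entries.
Row 1 is now all distinguished symbols — the join is lossless.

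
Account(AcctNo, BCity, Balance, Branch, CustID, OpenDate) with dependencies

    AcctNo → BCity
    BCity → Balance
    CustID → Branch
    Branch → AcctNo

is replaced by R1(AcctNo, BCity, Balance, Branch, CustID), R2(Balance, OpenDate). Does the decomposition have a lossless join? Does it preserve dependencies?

Lossless test: (Balance)⁺ = {Balance}, which is a superkey of neither fragment — lossy.
Dependency preservation: every FD's attributes lie within a single fragment, so each can be enforced locally — preserved.

lossy but dependency-preserving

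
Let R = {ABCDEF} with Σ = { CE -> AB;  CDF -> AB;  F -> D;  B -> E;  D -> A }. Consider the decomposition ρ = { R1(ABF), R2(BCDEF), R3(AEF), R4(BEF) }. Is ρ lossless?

Chase test. Columns are ABCDEF; row i has aⱼ where attribute j ∈ Ri, else bᵢⱼ.
Initial tableau (one row per fragment):
  row 1: a1 a2 b13 b14 b15 a6
  row 2: b21 a2 a3 a4 a5 a6
  row 3: a1 b32 b33 b34 a5 a6
  row 4: b41 a2 b43 b44 a5 a6
Rows 1 and 2 agree on F; apply F→D and equate their D entries.
Rows 1 and 3 agree on F; apply F→D and equate their D entries.
Rows 1 and 4 agree on F; apply F→D and equate their D entries.
Rows 1 and 2 agree on B; apply B→E and equate their E entries.
Rows 1 and 2 agree on D; apply D→A and equate their A entries.
Rows 1 and 4 agree on D; apply D→A and equate their A entries.
Row 2 is now all distinguished symbols — the join is lossless.

Yes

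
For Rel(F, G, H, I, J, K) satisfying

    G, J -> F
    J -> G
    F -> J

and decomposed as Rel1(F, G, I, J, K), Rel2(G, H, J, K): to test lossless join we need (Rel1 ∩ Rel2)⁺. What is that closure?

F, G, J, K

Rel1 ∩ Rel2 = {G, J, K}.
G, J → F applies, adding F
Closure: {F, G, J, K}.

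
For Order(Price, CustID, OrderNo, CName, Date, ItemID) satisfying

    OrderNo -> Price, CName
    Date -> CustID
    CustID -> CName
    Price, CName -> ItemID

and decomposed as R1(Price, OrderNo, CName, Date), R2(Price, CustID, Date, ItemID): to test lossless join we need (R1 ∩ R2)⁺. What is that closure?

Price, CustID, CName, Date, ItemID

R1 ∩ R2 = {Price, Date}.
Date → CustID applies, adding CustID
CustID → CName applies, adding CName
Price, CName → ItemID applies, adding ItemID
Closure: {Price, CustID, CName, Date, ItemID}.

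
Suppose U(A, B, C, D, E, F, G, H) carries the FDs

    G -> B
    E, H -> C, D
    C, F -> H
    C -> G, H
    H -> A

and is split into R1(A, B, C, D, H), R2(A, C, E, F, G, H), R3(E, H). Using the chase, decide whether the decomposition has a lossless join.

Chase test. Columns are A, B, C, D, E, F, G, H; row i has aⱼ where attribute j ∈ Ri, else bᵢⱼ.
Initial tableau (one row per fragment):
  row 1: a1 a2 a3 a4 b15 b16 b17 a8
  row 2: a1 b22 a3 b24 a5 a6 a7 a8
  row 3: b31 b32 b33 b34 a5 b36 b37 a8
Rows 2 and 3 agree on E, H; apply E, H→C, D and equate their C, D entries.
Rows 1 and 2 agree on C; apply C→G, H and equate their G, H entries.
Rows 1 and 3 agree on C; apply C→G, H and equate their G, H entries.
Rows 1 and 3 agree on H; apply H→A and equate their A entries.
Rows 1 and 2 agree on G; apply G→B and equate their B entries.
Rows 1 and 3 agree on G; apply G→B and equate their B entries.
No row becomes fully distinguished — the join is lossy.

No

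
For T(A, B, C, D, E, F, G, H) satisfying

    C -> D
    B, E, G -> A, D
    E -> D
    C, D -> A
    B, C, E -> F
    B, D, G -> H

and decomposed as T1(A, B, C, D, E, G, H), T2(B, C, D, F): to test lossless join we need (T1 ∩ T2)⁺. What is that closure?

A, B, C, D

T1 ∩ T2 = {B, C, D}.
C, D → A applies, adding A
Closure: {A, B, C, D}.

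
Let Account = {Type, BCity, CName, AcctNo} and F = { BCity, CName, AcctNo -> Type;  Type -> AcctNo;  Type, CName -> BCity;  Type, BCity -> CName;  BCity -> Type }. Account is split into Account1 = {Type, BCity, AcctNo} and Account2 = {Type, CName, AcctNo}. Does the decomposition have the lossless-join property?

Common attributes: Account1 ∩ Account2 = {Type, AcctNo}.
No dependency enlarges {Type, AcctNo}, so (Type, AcctNo)⁺ = {Type, AcctNo}.
The closure contains neither all of Account1 = {Type, BCity, AcctNo} nor all of Account2 = {Type, CName, AcctNo}, so the common attributes are not a superkey of either fragment. The join is lossy.

No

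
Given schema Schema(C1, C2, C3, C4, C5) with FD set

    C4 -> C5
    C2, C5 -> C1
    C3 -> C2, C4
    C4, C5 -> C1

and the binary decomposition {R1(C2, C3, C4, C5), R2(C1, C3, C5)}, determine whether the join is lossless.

Common attributes: R1 ∩ R2 = {C3, C5}.
Closure of {C3, C5}: C3 → C2, C4 applies, adding C2, C4; C4, C5 → C1 applies, adding C1. So (C3, C5)⁺ = {C1, C2, C3, C4, C5}.
This closure contains every attribute of R1, so R1 ∩ R2 → R1. The join is lossless.

Yes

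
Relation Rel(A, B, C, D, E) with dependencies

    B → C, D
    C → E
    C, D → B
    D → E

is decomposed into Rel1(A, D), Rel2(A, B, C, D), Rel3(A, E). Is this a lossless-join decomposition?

No

Chase test. Columns are A, B, C, D, E; row i has aⱼ where attribute j ∈ Reli, else bᵢⱼ.
Initial tableau (one row per fragment):
  row 1: a1 b12 b13 a4 b15
  row 2: a1 a2 a3 a4 b25
  row 3: a1 b32 b33 b34 a5
Rows 1 and 2 agree on D; apply D→E and equate their E entries.
No row becomes fully distinguished — the join is lossy.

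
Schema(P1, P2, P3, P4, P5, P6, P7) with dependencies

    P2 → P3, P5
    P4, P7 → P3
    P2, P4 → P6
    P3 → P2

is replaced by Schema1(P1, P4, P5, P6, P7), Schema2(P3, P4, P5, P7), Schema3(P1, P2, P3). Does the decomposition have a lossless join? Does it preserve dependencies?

Lossless test (chase): Rows 1 and 2 agree on P4, P7; apply P4, P7→P3 and equate their P3 entries. Rows 1 and 2 agree on P3; apply P3→P2 and equate their P2 entries. Rows 1 and 3 agree on P3; apply P3→P2 and equate their P2 entries. Rows 1 and 3 agree on P2; apply P2→P3, P5 and equate their P3, P5 entries. Rows 1 and 2 agree on P2, P4; apply P2, P4→P6 and equate their P6 entries. Row 1 is now all distinguished symbols — the join is lossless.
Dependency preservation: the restricted closure of {P2, P4} across the fragments never reaches {P6}, so P2, P4 → P6 cannot be enforced without a join — not preserved.

lossless but not dependency-preserving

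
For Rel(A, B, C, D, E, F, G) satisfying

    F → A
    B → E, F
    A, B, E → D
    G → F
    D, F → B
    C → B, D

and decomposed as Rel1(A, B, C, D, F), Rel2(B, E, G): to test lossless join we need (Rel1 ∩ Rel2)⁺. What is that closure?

Rel1 ∩ Rel2 = {B}.
B → E, F applies, adding E, F
F → A applies, adding A
A, B, E → D applies, adding D
Closure: {A, B, D, E, F}.

A, B, D, E, F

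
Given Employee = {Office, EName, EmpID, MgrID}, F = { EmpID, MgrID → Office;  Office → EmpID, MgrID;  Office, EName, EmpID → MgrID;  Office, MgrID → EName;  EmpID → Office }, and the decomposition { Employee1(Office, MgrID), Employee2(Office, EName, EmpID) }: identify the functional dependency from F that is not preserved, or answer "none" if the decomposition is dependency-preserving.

none

EmpID, MgrID → Office: restricted closure across fragments reaches Office.
Office → EmpID, MgrID: restricted closure across fragments reaches EmpID, MgrID.
Office, EName, EmpID → MgrID: restricted closure across fragments reaches MgrID.
Office, MgrID → EName: restricted closure across fragments reaches EName.
EmpID → Office lies within Employee2.
Every dependency is enforceable on the fragments, so the decomposition is dependency-preserving.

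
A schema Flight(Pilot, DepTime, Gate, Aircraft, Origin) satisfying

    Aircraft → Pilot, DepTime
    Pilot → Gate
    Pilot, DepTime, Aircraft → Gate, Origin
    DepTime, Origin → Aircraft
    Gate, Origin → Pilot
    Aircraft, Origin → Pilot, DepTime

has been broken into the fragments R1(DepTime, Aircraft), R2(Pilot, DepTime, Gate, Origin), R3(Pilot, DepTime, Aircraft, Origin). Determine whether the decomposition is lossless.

Chase test. Columns are Pilot, DepTime, Gate, Aircraft, Origin; row i has aⱼ where attribute j ∈ Ri, else bᵢⱼ.
Initial tableau (one row per fragment):
  row 1: b11 a2 b13 a4 b15
  row 2: a1 a2 a3 b24 a5
  row 3: a1 a2 b33 a4 a5
Rows 1 and 3 agree on Aircraft; apply Aircraft→Pilot, DepTime and equate their Pilot, DepTime entries.
Rows 1 and 2 agree on Pilot; apply Pilot→Gate and equate their Gate entries.
Rows 1 and 3 agree on Pilot; apply Pilot→Gate and equate their Gate entries.
Rows 1 and 3 agree on Pilot, DepTime, Aircraft; apply Pilot, DepTime, Aircraft→Gate, Origin and equate their Gate, Origin entries.
Rows 1 and 2 agree on DepTime, Origin; apply DepTime, Origin→Aircraft and equate their Aircraft entries.
Row 1 is now all distinguished symbols — the join is lossless.

Yes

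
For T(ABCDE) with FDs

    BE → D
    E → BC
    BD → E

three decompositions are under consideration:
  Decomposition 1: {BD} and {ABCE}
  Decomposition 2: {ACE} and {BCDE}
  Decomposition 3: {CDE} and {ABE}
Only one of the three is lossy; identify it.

Decomposition 1: common = {B}, closure = {B} → lossy.
Decomposition 2: common = {CE}, closure = {BCDE} → lossless.
Decomposition 3: common = {E}, closure = {BCDE} → lossless.

Decomposition 1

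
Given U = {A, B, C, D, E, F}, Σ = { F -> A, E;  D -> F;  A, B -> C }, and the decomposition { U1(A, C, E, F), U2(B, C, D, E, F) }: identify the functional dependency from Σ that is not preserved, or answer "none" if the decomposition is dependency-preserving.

A, B -> C

Check A, B → C: no single fragment contains all of {A, B, C}, and the restricted closure of {A, B} across the fragments never reaches {C}.
F → A, E is preserved.
D → F is preserved.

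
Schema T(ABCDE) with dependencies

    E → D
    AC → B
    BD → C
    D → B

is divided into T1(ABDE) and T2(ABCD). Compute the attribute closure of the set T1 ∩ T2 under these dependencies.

T1 ∩ T2 = {ABD}.
BD → C applies, adding C
Closure: {ABCD}.

ABCD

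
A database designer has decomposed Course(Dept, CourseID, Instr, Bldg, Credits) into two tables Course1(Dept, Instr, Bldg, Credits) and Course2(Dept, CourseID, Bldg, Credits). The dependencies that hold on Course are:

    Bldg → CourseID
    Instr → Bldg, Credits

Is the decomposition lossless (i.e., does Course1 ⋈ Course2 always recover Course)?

Common attributes: Course1 ∩ Course2 = {Dept, Bldg, Credits}.
Closure of {Dept, Bldg, Credits}: Bldg → CourseID applies, adding CourseID. So (Dept, Bldg, Credits)⁺ = {Dept, CourseID, Bldg, Credits}.
This closure contains every attribute of Course2, so Course1 ∩ Course2 → Course2. The join is lossless.

Yes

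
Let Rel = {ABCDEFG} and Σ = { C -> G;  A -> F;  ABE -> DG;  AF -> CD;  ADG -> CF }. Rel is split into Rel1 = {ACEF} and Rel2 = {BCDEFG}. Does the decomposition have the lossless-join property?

Common attributes: Rel1 ∩ Rel2 = {CEF}.
Closure of {CEF}: C → G applies, adding G. So (CEF)⁺ = {CEFG}.
The closure contains neither all of Rel1 = {ACEF} nor all of Rel2 = {BCDEFG}, so the common attributes are not a superkey of either fragment. The join is lossy.

No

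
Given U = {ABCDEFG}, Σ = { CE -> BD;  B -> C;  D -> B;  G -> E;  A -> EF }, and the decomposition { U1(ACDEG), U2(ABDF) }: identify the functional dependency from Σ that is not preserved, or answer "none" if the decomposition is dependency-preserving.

B -> C

Check B → C: no single fragment contains all of {BC}, and the restricted closure of {B} across the fragments never reaches {C}.
CE → BD is preserved.
D → B is preserved.
G → E is preserved.
A → EF is preserved.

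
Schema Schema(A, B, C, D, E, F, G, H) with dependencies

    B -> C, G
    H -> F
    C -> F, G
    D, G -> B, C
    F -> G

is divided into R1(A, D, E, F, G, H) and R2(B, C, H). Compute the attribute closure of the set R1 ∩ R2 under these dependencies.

R1 ∩ R2 = {H}.
H → F applies, adding F
F → G applies, adding G
Closure: {F, G, H}.

F, G, H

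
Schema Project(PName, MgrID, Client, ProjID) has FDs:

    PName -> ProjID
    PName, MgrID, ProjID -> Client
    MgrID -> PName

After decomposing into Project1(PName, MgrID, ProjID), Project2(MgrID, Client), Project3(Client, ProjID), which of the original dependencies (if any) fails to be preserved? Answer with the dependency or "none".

PName → ProjID lies within Project1.
PName, MgrID, ProjID → Client: restricted closure across fragments reaches Client.
MgrID → PName lies within Project1.
Every dependency is enforceable on the fragments, so the decomposition is dependency-preserving.

none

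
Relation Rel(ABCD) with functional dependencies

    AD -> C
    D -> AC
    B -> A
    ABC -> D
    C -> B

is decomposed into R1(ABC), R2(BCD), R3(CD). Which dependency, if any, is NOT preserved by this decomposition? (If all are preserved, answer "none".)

AD → C: restricted closure across fragments reaches C.
D → AC: restricted closure across fragments reaches AC.
B → A lies within R1.
ABC → D: restricted closure across fragments reaches D.
C → B lies within R1.
Every dependency is enforceable on the fragments, so the decomposition is dependency-preserving.

none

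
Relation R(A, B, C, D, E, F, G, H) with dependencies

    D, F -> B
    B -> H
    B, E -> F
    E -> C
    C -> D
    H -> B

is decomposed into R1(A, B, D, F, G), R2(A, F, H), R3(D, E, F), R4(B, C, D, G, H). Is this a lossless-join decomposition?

No

Chase test. Columns are A, B, C, D, E, F, G, H; row i has aⱼ where attribute j ∈ Ri, else bᵢⱼ.
Initial tableau (one row per fragment):
  row 1: a1 a2 b13 a4 b15 a6 a7 b18
  row 2: a1 b22 b23 b24 b25 a6 b27 a8
  row 3: b31 b32 b33 a4 a5 a6 b37 b38
  row 4: b41 a2 a3 a4 b45 b46 a7 a8
Rows 1 and 3 agree on D, F; apply D, F→B and equate their B entries.
Rows 1 and 3 agree on B; apply B→H and equate their H entries.
Rows 1 and 4 agree on B; apply B→H and equate their H entries.
Rows 1 and 2 agree on H; apply H→B and equate their B entries.
No row becomes fully distinguished — the join is lossy.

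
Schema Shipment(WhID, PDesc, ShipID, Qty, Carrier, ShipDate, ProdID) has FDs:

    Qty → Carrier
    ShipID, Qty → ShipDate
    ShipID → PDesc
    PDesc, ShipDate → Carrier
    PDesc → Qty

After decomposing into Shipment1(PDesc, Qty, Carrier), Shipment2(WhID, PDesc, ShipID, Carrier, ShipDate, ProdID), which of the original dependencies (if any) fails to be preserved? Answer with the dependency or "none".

Qty → Carrier lies within Shipment1.
ShipID, Qty → ShipDate: restricted closure across fragments reaches ShipDate.
ShipID → PDesc lies within Shipment2.
PDesc, ShipDate → Carrier lies within Shipment2.
PDesc → Qty lies within Shipment1.
Every dependency is enforceable on the fragments, so the decomposition is dependency-preserving.

none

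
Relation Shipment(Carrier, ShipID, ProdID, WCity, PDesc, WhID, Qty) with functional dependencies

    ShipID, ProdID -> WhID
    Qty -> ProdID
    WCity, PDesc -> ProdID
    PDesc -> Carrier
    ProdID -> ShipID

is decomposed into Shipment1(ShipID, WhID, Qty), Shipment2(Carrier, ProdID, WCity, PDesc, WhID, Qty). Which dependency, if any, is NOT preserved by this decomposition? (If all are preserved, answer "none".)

ProdID -> ShipID

Check ProdID → ShipID: no single fragment contains all of {ShipID, ProdID}, and the restricted closure of {ProdID} across the fragments never reaches {ShipID}.
ShipID, ProdID → WhID is preserved.
Qty → ProdID is preserved.
WCity, PDesc → ProdID is preserved.
PDesc → Carrier is preserved.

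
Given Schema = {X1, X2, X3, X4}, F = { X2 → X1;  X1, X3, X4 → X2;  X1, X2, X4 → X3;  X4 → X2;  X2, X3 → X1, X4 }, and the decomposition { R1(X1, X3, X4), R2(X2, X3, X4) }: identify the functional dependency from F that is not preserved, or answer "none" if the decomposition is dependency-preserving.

Check X2 → X1: no single fragment contains all of {X1, X2}, and the restricted closure of {X2} across the fragments never reaches {X1}.
X1, X3, X4 → X2 is preserved.
X1, X2, X4 → X3 is preserved.
X4 → X2 is preserved.
X2, X3 → X1, X4 is preserved.

X2 → X1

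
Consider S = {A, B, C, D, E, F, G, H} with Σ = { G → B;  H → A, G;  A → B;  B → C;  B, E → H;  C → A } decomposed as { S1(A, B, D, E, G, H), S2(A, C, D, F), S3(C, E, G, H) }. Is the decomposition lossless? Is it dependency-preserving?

Lossless test (chase): Rows 1 and 3 agree on G; apply G→B and equate their B entries. Rows 1 and 3 agree on H; apply H→A, G and equate their A, G entries. Rows 1 and 2 agree on A; apply A→B and equate their B entries. Rows 1 and 2 agree on B; apply B→C and equate their C entries. No row becomes fully distinguished — the join is lossy.
Dependency preservation: B → C is not contained in any single fragment, but the restricted closure of its left-hand side across the fragments still reaches the right-hand side; the remaining FDs each lie inside some fragment. All dependencies are preserved.

lossy but dependency-preserving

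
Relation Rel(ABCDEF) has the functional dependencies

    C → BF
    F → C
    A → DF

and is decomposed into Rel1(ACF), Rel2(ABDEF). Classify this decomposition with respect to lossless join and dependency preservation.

lossless and dependency-preserving

Lossless test: (AF)⁺ = {ABCDF}, which contains all of one fragment — lossless.
Dependency preservation: C → BF is not contained in any single fragment, but the restricted closure of its left-hand side across the fragments still reaches the right-hand side; the remaining FDs each lie inside some fragment. All dependencies are preserved.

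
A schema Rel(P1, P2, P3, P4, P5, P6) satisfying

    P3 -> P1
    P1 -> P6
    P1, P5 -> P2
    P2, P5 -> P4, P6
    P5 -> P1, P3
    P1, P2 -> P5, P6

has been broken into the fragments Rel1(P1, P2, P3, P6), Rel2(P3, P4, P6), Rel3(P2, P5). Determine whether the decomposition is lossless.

Chase test. Columns are P1, P2, P3, P4, P5, P6; row i has aⱼ where attribute j ∈ Reli, else bᵢⱼ.
Initial tableau (one row per fragment):
  row 1: a1 a2 a3 b14 b15 a6
  row 2: b21 b22 a3 a4 b25 a6
  row 3: b31 a2 b33 b34 a5 b36
Rows 1 and 2 agree on P3; apply P3→P1 and equate their P1 entries.
No row becomes fully distinguished — the join is lossy.

No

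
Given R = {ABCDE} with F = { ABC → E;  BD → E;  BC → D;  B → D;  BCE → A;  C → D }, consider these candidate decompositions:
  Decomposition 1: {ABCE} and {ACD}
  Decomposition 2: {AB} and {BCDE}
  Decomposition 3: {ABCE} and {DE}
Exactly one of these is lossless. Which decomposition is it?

Decomposition 1

Decomposition 1: common = {AC}, closure = {ACD} → lossless.
Decomposition 2: common = {B}, closure = {BDE} → lossy.
Decomposition 3: common = {E}, closure = {E} → lossy.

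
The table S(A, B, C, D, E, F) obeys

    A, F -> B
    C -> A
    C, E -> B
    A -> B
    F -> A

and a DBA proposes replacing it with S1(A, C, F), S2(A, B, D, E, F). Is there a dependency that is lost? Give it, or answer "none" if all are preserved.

A, F → B lies within S2.
C → A lies within S1.
C, E → B: restricted closure across fragments reaches B.
A → B lies within S2.
F → A lies within S1.
Every dependency is enforceable on the fragments, so the decomposition is dependency-preserving.

none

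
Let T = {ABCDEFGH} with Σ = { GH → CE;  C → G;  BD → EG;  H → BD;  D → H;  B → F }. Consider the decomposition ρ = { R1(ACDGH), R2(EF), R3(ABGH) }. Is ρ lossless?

No

Chase test. Columns are ABCDEFGH; row i has aⱼ where attribute j ∈ Ri, else bᵢⱼ.
Initial tableau (one row per fragment):
  row 1: a1 b12 a3 a4 b15 b16 a7 a8
  row 2: b21 b22 b23 b24 a5 a6 b27 b28
  row 3: a1 a2 b33 b34 b35 b36 a7 a8
Rows 1 and 3 agree on GH; apply GH→CE and equate their CE entries.
Rows 1 and 3 agree on H; apply H→BD and equate their BD entries.
Rows 1 and 3 agree on B; apply B→F and equate their F entries.
No row becomes fully distinguished — the join is lossy.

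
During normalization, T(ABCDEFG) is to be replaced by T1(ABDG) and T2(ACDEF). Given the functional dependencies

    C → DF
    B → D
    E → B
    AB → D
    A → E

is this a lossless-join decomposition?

Common attributes: T1 ∩ T2 = {AD}.
Closure of {AD}: A → E applies, adding E; E → B applies, adding B. So (AD)⁺ = {ABDE}.
The closure contains neither all of T1 = {ABDG} nor all of T2 = {ACDEF}, so the common attributes are not a superkey of either fragment. The join is lossy.

No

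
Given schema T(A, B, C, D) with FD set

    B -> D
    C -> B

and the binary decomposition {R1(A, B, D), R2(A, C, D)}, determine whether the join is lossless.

No

Common attributes: R1 ∩ R2 = {A, D}.
No dependency enlarges {A, D}, so (A, D)⁺ = {A, D}.
The closure contains neither all of R1 = {A, B, D} nor all of R2 = {A, C, D}, so the common attributes are not a superkey of either fragment. The join is lossy.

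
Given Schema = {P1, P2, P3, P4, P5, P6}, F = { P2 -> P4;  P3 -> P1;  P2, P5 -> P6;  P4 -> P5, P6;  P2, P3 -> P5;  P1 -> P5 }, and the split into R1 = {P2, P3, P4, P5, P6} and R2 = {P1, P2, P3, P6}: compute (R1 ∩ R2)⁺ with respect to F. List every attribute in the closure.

P1, P2, P3, P4, P5, P6

R1 ∩ R2 = {P2, P3, P6}.
P2 → P4 applies, adding P4
P3 → P1 applies, adding P1
P4 → P5, P6 applies, adding P5
Closure: {P1, P2, P3, P4, P5, P6}.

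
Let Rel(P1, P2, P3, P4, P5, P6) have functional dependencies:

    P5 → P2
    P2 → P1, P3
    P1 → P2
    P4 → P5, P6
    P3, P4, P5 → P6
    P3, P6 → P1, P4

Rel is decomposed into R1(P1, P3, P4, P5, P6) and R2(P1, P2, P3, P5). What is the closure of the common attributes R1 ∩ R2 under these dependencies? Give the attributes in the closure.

R1 ∩ R2 = {P1, P3, P5}.
P5 → P2 applies, adding P2
Closure: {P1, P2, P3, P5}.

P1, P2, P3, P5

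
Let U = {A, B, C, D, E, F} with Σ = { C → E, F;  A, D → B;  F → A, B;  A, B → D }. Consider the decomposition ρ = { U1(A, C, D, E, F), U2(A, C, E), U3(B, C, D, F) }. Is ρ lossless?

Yes

Chase test. Columns are A, B, C, D, E, F; row i has aⱼ where attribute j ∈ Ui, else bᵢⱼ.
Initial tableau (one row per fragment):
  row 1: a1 b12 a3 a4 a5 a6
  row 2: a1 b22 a3 b24 a5 b26
  row 3: b31 a2 a3 a4 b35 a6
Rows 1 and 2 agree on C; apply C→E, F and equate their E, F entries.
Rows 1 and 3 agree on C; apply C→E, F and equate their E, F entries.
Rows 1 and 2 agree on F; apply F→A, B and equate their A, B entries.
Rows 1 and 3 agree on F; apply F→A, B and equate their A, B entries.
Rows 1 and 2 agree on A, B; apply A, B→D and equate their D entries.
Row 1 is now all distinguished symbols — the join is lossless.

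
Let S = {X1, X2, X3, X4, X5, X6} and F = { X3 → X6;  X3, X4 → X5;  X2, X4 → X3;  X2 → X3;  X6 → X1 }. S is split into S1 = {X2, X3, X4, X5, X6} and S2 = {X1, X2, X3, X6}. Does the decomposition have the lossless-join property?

Yes

Common attributes: S1 ∩ S2 = {X2, X3, X6}.
Closure of {X2, X3, X6}: X6 → X1 applies, adding X1. So (X2, X3, X6)⁺ = {X1, X2, X3, X6}.
This closure contains every attribute of S2, so S1 ∩ S2 → S2. The join is lossless.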